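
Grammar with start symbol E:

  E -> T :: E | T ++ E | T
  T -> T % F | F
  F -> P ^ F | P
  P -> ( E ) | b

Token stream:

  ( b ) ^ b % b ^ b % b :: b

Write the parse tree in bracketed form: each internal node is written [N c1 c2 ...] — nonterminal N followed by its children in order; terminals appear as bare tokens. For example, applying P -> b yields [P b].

[E [T [T [T [F [P ( [E [T [F [P b]]]] )] ^ [F [P b]]]] % [F [P b] ^ [F [P b]]]] % [F [P b]]] :: [E [T [F [P b]]]]]

E
T :: E
T % F :: E
T % F % F :: E
F % F % F :: E
P ^ F % F % F :: E
( E ) ^ F % F % F :: E
( T ) ^ F % F % F :: E
( F ) ^ F % F % F :: E
( P ) ^ F % F % F :: E
( b ) ^ F % F % F :: E
( b ) ^ P % F % F :: E
( b ) ^ b % F % F :: E
( b ) ^ b % P ^ F % F :: E
( b ) ^ b % b ^ F % F :: E
( b ) ^ b % b ^ P % F :: E
( b ) ^ b % b ^ b % F :: E
( b ) ^ b % b ^ b % P :: E
( b ) ^ b % b ^ b % b :: E
( b ) ^ b % b ^ b % b :: T
( b ) ^ b % b ^ b % b :: F
( b ) ^ b % b ^ b % b :: P
( b ) ^ b % b ^ b % b :: b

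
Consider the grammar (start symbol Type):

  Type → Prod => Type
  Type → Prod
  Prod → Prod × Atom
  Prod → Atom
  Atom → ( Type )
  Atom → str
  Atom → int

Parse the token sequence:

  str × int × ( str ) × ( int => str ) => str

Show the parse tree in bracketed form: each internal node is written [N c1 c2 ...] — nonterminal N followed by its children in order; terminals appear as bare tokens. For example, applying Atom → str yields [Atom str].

[Type [Prod [Prod [Prod [Prod [Atom str]] × [Atom int]] × [Atom ( [Type [Prod [Atom str]]] )]] × [Atom ( [Type [Prod [Atom int]] => [Type [Prod [Atom str]]]] )]] => [Type [Prod [Atom str]]]]

Type
Prod => Type
Prod × Atom => Type
Prod × Atom × Atom => Type
Prod × Atom × Atom × Atom => Type
Atom × Atom × Atom × Atom => Type
str × Atom × Atom × Atom => Type
str × int × Atom × Atom => Type
str × int × ( Type ) × Atom => Type
str × int × ( Prod ) × Atom => Type
str × int × ( Atom ) × Atom => Type
str × int × ( str ) × Atom => Type
str × int × ( str ) × ( Type ) => Type
str × int × ( str ) × ( Prod => Type ) => Type
str × int × ( str ) × ( Atom => Type ) => Type
str × int × ( str ) × ( int => Type ) => Type
str × int × ( str ) × ( int => Prod ) => Type
str × int × ( str ) × ( int => Atom ) => Type
str × int × ( str ) × ( int => str ) => Type
str × int × ( str ) × ( int => str ) => Prod
str × int × ( str ) × ( int => str ) => Atom
str × int × ( str ) × ( int => str ) => str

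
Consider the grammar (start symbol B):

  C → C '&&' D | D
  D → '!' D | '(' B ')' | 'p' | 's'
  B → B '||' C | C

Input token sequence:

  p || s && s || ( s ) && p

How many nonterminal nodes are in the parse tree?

16

[B [B [B [C [D p]]] || [C [C [D s]] && [D s]]] || [C [C [D ( [B [C [D s]]] )]] && [D p]]]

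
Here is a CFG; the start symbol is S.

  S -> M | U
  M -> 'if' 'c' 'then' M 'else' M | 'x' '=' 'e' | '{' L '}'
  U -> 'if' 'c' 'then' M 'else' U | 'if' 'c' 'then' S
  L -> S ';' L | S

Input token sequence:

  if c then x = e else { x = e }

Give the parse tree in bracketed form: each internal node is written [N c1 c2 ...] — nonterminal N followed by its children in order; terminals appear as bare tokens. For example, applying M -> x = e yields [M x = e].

S
M
if c then M else M
if c then x = e else M
if c then x = e else { L }
if c then x = e else { S }
if c then x = e else { M }
if c then x = e else { x = e }

[S [M if c then [M x = e] else [M { [L [S [M x = e]]] }]]]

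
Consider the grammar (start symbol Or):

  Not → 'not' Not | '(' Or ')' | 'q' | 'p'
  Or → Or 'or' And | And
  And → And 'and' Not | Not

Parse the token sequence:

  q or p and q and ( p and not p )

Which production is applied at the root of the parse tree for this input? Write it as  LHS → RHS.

Or → Or 'or' And

[Or [Or [And [Not q]]] or [And [And [And [Not p]] and [Not q]] and [Not ( [Or [And [And [Not p]] and [Not not [Not p]]]] )]]]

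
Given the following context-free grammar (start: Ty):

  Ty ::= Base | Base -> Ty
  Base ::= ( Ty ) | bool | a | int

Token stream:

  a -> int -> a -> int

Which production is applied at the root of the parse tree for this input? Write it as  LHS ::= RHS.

Ty ::= Base -> Ty

[Ty [Base a] -> [Ty [Base int] -> [Ty [Base a] -> [Ty [Base int]]]]]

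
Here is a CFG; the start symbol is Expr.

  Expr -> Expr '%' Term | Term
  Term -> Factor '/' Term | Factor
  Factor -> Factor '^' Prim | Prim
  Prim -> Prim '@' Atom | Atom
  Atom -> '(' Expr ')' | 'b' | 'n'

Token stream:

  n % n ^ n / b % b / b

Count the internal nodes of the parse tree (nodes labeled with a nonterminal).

[Expr [Expr [Expr [Term [Factor [Prim [Atom n]]]]] % [Term [Factor [Factor [Prim [Atom n]]] ^ [Prim [Atom n]]] / [Term [Factor [Prim [Atom b]]]]]] % [Term [Factor [Prim [Atom b]]] / [Term [Factor [Prim [Atom b]]]]]]

26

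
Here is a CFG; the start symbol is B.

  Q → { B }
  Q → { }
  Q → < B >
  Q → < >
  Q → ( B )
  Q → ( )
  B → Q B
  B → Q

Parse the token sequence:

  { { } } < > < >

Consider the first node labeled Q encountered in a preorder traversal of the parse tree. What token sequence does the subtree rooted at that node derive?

{ { } }

[B [Q { [B [Q { }]] }] [B [Q < >] [B [Q < >]]]]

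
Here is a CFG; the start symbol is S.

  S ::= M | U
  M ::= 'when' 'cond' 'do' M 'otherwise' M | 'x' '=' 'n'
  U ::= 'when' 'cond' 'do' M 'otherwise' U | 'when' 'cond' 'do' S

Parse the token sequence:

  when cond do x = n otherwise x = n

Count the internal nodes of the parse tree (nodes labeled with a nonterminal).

4

[S [M when cond do [M x = n] otherwise [M x = n]]]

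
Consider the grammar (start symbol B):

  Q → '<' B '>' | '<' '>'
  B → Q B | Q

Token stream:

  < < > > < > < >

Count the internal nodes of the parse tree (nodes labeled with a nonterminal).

[B [Q < [B [Q < >]] >] [B [Q < >] [B [Q < >]]]]

8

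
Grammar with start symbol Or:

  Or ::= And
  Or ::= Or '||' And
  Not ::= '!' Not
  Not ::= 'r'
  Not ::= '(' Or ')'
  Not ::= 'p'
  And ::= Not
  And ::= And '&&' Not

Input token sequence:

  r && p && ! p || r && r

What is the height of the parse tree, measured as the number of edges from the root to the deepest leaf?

6

[Or [Or [And [And [And [Not r]] && [Not p]] && [Not ! [Not p]]]] || [And [And [Not r]] && [Not r]]]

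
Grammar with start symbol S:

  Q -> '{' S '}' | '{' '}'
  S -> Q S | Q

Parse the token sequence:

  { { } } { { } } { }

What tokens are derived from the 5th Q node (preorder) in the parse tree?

[S [Q { [S [Q { }]] }] [S [Q { [S [Q { }]] }] [S [Q { }]]]]

{ }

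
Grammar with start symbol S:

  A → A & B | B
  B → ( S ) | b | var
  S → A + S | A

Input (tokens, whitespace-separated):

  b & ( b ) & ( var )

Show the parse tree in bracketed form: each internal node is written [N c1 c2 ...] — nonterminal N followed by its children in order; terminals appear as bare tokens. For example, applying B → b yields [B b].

[S [A [A [A [B b]] & [B ( [S [A [B b]]] )]] & [B ( [S [A [B var]]] )]]]

S
A
A & B
A & B & B
B & B & B
b & B & B
b & ( S ) & B
b & ( A ) & B
b & ( B ) & B
b & ( b ) & B
b & ( b ) & ( S )
b & ( b ) & ( A )
b & ( b ) & ( B )
b & ( b ) & ( var )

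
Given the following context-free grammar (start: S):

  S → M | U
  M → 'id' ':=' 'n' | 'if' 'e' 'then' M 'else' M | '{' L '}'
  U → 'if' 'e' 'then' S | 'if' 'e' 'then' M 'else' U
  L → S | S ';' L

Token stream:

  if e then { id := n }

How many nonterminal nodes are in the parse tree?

[S [U if e then [S [M { [L [S [M id := n]]] }]]]]

7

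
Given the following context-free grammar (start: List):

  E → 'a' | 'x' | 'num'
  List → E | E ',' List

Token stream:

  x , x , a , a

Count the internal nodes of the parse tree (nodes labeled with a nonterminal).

[List [E x] , [List [E x] , [List [E a] , [List [E a]]]]]

8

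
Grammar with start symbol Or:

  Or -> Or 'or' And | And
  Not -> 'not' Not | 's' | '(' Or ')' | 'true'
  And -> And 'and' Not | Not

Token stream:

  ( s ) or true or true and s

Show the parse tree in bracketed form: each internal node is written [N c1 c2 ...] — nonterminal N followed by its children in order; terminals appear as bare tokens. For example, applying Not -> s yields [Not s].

Or
Or or And
Or or And or And
And or And or And
Not or And or And
( Or ) or And or And
( And ) or And or And
( Not ) or And or And
( s ) or And or And
( s ) or Not or And
( s ) or true or And
( s ) or true or And and Not
( s ) or true or Not and Not
( s ) or true or true and Not
( s ) or true or true and s

[Or [Or [Or [And [Not ( [Or [And [Not s]]] )]]] or [And [Not true]]] or [And [And [Not true]] and [Not s]]]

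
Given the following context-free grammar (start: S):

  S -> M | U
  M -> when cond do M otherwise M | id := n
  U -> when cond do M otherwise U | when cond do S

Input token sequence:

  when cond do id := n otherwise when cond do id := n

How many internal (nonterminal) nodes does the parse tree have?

6

[S [U when cond do [M id := n] otherwise [U when cond do [S [M id := n]]]]]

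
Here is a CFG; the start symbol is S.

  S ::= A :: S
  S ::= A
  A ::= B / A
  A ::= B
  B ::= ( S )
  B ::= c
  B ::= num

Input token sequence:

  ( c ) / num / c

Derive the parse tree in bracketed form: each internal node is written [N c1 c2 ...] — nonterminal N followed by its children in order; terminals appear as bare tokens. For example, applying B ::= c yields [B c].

[S [A [B ( [S [A [B c]]] )] / [A [B num] / [A [B c]]]]]

S
A
B / A
( S ) / A
( A ) / A
( B ) / A
( c ) / A
( c ) / B / A
( c ) / num / A
( c ) / num / B
( c ) / num / c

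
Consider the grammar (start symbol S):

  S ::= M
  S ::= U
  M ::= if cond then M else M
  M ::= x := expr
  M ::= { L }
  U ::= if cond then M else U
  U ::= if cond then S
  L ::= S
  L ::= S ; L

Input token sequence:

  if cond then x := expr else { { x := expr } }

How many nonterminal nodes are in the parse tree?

[S [M if cond then [M x := expr] else [M { [L [S [M { [L [S [M x := expr]]] }]]] }]]]

10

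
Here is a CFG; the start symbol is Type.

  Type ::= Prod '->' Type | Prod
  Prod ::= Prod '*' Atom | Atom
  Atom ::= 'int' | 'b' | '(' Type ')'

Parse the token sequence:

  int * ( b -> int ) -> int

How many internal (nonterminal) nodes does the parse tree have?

[Type [Prod [Prod [Atom int]] * [Atom ( [Type [Prod [Atom b]] -> [Type [Prod [Atom int]]]] )]] -> [Type [Prod [Atom int]]]]

14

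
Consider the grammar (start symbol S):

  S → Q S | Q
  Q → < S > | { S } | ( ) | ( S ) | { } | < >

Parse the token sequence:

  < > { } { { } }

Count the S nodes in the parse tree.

4

[S [Q < >] [S [Q { }] [S [Q { [S [Q { }]] }]]]]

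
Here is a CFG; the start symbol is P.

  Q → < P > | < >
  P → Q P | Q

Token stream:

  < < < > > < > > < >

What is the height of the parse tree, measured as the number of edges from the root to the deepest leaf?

6

[P [Q < [P [Q < [P [Q < >]] >] [P [Q < >]]] >] [P [Q < >]]]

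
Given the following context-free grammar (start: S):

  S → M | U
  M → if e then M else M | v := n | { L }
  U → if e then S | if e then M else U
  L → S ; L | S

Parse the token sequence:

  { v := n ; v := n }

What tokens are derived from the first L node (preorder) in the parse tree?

[S [M { [L [S [M v := n]] ; [L [S [M v := n]]]] }]]

v := n ; v := n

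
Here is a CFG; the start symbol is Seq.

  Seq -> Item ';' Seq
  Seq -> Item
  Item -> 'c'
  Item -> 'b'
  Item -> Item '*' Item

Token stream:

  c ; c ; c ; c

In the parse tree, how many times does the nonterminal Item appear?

4

[Seq [Item c] ; [Seq [Item c] ; [Seq [Item c] ; [Seq [Item c]]]]]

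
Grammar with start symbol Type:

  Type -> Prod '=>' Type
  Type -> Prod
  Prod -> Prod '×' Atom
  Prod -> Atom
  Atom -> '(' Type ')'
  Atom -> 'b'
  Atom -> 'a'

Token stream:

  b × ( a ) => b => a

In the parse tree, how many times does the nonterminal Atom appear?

[Type [Prod [Prod [Atom b]] × [Atom ( [Type [Prod [Atom a]]] )]] => [Type [Prod [Atom b]] => [Type [Prod [Atom a]]]]]

5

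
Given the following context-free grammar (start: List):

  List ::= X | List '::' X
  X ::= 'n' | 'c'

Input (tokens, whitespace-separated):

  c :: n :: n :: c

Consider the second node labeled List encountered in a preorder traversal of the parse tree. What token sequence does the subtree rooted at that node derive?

c :: n :: n

[List [List [List [List [X c]] :: [X n]] :: [X n]] :: [X c]]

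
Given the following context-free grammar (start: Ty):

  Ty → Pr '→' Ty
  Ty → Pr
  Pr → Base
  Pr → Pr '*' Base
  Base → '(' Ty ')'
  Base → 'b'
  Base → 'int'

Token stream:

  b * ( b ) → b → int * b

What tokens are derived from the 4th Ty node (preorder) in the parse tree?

[Ty [Pr [Pr [Base b]] * [Base ( [Ty [Pr [Base b]]] )]] → [Ty [Pr [Base b]] → [Ty [Pr [Pr [Base int]] * [Base b]]]]]

int * b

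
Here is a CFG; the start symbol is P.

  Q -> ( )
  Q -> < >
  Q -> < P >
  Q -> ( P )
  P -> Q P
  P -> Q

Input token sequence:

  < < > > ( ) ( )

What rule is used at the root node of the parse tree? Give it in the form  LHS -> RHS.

P -> Q P

[P [Q < [P [Q < >]] >] [P [Q ( )] [P [Q ( )]]]]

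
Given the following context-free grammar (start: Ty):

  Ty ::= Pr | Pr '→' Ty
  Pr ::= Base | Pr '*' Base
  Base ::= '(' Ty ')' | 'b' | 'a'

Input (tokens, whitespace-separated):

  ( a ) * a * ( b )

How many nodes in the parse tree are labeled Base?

[Ty [Pr [Pr [Pr [Base ( [Ty [Pr [Base a]]] )]] * [Base a]] * [Base ( [Ty [Pr [Base b]]] )]]]

5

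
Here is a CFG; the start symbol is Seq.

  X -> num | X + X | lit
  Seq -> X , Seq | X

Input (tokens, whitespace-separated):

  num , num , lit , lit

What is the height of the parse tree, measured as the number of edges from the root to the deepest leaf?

[Seq [X num] , [Seq [X num] , [Seq [X lit] , [Seq [X lit]]]]]

5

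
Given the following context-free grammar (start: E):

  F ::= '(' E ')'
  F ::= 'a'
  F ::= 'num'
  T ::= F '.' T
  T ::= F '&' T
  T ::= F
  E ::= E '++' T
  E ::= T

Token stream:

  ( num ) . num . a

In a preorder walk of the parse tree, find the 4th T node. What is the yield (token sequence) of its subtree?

a

[E [T [F ( [E [T [F num]]] )] . [T [F num] . [T [F a]]]]]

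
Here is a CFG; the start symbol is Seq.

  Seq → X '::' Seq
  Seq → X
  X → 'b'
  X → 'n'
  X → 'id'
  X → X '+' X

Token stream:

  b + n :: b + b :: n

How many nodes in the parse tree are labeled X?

[Seq [X [X b] + [X n]] :: [Seq [X [X b] + [X b]] :: [Seq [X n]]]]

7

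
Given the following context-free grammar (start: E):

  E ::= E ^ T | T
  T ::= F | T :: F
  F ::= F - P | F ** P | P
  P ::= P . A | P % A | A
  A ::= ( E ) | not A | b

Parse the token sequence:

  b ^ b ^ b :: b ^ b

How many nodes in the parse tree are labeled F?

5

[E [E [E [E [T [F [P [A b]]]]] ^ [T [F [P [A b]]]]] ^ [T [T [F [P [A b]]]] :: [F [P [A b]]]]] ^ [T [F [P [A b]]]]]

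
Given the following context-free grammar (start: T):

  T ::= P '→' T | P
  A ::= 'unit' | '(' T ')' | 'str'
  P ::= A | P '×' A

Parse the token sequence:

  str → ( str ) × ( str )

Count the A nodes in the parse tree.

[T [P [A str]] → [T [P [P [A ( [T [P [A str]]] )]] × [A ( [T [P [A str]]] )]]]]

5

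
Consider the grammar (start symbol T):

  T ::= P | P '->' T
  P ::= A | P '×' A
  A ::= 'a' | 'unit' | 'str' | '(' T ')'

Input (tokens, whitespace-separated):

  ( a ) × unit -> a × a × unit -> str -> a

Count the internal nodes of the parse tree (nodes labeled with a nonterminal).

21

[T [P [P [A ( [T [P [A a]]] )]] × [A unit]] -> [T [P [P [P [A a]] × [A a]] × [A unit]] -> [T [P [A str]] -> [T [P [A a]]]]]]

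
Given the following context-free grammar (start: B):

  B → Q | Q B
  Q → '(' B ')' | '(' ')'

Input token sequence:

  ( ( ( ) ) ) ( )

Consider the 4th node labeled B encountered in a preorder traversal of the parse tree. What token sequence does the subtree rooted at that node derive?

[B [Q ( [B [Q ( [B [Q ( )]] )]] )] [B [Q ( )]]]

( )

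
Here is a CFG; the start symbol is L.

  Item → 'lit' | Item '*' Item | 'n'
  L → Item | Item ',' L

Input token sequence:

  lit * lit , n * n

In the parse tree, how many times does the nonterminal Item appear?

[L [Item [Item lit] * [Item lit]] , [L [Item [Item n] * [Item n]]]]

6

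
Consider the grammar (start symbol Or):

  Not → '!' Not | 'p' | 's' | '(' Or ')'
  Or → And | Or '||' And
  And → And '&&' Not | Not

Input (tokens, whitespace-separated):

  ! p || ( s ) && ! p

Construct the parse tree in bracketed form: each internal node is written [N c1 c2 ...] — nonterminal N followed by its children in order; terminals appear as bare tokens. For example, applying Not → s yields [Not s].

Or
Or || And
And || And
Not || And
! Not || And
! p || And
! p || And && Not
! p || Not && Not
! p || ( Or ) && Not
! p || ( And ) && Not
! p || ( Not ) && Not
! p || ( s ) && Not
! p || ( s ) && ! Not
! p || ( s ) && ! p

[Or [Or [And [Not ! [Not p]]]] || [And [And [Not ( [Or [And [Not s]]] )]] && [Not ! [Not p]]]]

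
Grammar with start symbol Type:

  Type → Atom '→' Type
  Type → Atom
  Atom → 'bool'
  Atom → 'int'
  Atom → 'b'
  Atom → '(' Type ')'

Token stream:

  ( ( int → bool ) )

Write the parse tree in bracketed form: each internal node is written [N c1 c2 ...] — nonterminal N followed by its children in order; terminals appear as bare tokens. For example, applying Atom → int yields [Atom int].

[Type [Atom ( [Type [Atom ( [Type [Atom int] → [Type [Atom bool]]] )]] )]]

Type
Atom
( Type )
( Atom )
( ( Type ) )
( ( Atom → Type ) )
( ( int → Type ) )
( ( int → Atom ) )
( ( int → bool ) )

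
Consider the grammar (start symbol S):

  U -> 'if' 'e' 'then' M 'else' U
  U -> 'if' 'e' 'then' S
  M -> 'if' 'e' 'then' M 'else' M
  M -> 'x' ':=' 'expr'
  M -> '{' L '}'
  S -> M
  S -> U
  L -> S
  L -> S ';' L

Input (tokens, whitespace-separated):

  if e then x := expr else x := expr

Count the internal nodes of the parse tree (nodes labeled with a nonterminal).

4

[S [M if e then [M x := expr] else [M x := expr]]]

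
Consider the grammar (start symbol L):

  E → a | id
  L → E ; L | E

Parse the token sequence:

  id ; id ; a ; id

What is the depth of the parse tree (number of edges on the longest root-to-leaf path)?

[L [E id] ; [L [E id] ; [L [E a] ; [L [E id]]]]]

5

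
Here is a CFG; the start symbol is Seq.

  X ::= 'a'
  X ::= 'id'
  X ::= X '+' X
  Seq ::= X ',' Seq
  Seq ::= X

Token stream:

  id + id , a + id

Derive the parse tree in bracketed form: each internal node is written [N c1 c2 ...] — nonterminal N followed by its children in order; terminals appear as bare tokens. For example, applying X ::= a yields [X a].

[Seq [X [X id] + [X id]] , [Seq [X [X a] + [X id]]]]

Seq
X , Seq
X + X , Seq
id + X , Seq
id + id , Seq
id + id , X
id + id , X + X
id + id , a + X
id + id , a + id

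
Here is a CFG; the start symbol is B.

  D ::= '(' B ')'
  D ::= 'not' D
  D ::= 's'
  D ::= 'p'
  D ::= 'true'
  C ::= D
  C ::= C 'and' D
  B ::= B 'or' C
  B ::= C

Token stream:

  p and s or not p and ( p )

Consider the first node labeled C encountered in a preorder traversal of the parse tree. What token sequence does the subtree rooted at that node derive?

p and s

[B [B [C [C [D p]] and [D s]]] or [C [C [D not [D p]]] and [D ( [B [C [D p]]] )]]]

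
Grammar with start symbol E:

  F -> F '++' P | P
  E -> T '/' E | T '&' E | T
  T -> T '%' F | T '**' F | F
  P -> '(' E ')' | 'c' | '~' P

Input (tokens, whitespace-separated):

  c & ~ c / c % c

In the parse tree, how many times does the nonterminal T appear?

4

[E [T [F [P c]]] & [E [T [F [P ~ [P c]]]] / [E [T [T [F [P c]]] % [F [P c]]]]]]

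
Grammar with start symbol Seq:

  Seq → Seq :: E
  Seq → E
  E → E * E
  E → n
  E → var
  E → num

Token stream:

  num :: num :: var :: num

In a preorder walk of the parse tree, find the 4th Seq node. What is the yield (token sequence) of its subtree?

[Seq [Seq [Seq [Seq [E num]] :: [E num]] :: [E var]] :: [E num]]

num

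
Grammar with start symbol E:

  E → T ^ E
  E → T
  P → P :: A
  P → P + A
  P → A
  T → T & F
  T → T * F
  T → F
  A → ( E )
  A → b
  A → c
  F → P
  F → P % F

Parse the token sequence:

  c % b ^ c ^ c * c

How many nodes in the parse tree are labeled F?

[E [T [F [P [A c]] % [F [P [A b]]]]] ^ [E [T [F [P [A c]]]] ^ [E [T [T [F [P [A c]]]] * [F [P [A c]]]]]]]

5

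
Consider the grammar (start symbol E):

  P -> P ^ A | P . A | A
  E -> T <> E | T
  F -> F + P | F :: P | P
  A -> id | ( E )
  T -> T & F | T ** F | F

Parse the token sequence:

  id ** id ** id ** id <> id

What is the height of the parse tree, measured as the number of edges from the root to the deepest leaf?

8

[E [T [T [T [T [F [P [A id]]]] ** [F [P [A id]]]] ** [F [P [A id]]]] ** [F [P [A id]]]] <> [E [T [F [P [A id]]]]]]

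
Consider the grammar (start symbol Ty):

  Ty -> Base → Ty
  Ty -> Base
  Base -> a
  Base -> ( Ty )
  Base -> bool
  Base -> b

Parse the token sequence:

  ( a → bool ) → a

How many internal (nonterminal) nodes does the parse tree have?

8

[Ty [Base ( [Ty [Base a] → [Ty [Base bool]]] )] → [Ty [Base a]]]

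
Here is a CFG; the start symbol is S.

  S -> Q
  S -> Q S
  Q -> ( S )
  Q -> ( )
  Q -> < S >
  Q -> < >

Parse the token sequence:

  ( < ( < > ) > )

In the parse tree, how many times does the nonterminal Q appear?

4

[S [Q ( [S [Q < [S [Q ( [S [Q < >]] )]] >]] )]]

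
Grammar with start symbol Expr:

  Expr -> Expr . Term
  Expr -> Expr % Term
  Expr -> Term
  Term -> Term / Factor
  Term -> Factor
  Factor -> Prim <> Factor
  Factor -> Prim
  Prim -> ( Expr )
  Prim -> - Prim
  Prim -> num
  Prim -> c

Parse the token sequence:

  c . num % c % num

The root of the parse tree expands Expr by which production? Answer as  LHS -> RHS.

Expr -> Expr % Term

[Expr [Expr [Expr [Expr [Term [Factor [Prim c]]]] . [Term [Factor [Prim num]]]] % [Term [Factor [Prim c]]]] % [Term [Factor [Prim num]]]]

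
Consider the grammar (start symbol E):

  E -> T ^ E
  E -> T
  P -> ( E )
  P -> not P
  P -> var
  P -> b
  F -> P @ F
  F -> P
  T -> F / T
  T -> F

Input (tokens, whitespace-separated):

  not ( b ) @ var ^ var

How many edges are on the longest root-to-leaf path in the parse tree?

9

[E [T [F [P not [P ( [E [T [F [P b]]]] )]] @ [F [P var]]]] ^ [E [T [F [P var]]]]]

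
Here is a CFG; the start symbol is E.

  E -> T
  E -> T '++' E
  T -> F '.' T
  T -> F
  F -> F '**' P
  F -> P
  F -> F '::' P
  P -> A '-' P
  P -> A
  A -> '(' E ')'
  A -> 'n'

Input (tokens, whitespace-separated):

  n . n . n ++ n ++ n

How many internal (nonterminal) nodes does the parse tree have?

[E [T [F [P [A n]]] . [T [F [P [A n]]] . [T [F [P [A n]]]]]] ++ [E [T [F [P [A n]]]] ++ [E [T [F [P [A n]]]]]]]

23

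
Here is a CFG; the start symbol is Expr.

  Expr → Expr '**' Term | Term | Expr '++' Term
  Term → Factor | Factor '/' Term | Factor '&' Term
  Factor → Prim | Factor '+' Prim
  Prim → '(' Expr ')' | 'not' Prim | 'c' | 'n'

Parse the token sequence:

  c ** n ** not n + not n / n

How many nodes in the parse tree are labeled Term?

4

[Expr [Expr [Expr [Term [Factor [Prim c]]]] ** [Term [Factor [Prim n]]]] ** [Term [Factor [Factor [Prim not [Prim n]]] + [Prim not [Prim n]]] / [Term [Factor [Prim n]]]]]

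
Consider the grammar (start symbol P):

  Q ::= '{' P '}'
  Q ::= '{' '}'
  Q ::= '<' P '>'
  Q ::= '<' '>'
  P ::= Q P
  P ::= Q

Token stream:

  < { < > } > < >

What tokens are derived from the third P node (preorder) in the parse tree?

[P [Q < [P [Q { [P [Q < >]] }]] >] [P [Q < >]]]

< >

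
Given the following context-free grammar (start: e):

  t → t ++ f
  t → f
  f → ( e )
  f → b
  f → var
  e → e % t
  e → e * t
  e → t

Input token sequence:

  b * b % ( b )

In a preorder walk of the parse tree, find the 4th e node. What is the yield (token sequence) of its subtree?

b

[e [e [e [t [f b]]] * [t [f b]]] % [t [f ( [e [t [f b]]] )]]]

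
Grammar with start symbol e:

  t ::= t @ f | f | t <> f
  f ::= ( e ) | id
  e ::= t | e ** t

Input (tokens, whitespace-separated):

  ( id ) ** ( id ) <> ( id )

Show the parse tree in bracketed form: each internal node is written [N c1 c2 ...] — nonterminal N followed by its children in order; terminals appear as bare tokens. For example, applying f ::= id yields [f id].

e
e ** t
t ** t
f ** t
( e ) ** t
( t ) ** t
( f ) ** t
( id ) ** t
( id ) ** t <> f
( id ) ** f <> f
( id ) ** ( e ) <> f
( id ) ** ( t ) <> f
( id ) ** ( f ) <> f
( id ) ** ( id ) <> f
( id ) ** ( id ) <> ( e )
( id ) ** ( id ) <> ( t )
( id ) ** ( id ) <> ( f )
( id ) ** ( id ) <> ( id )

[e [e [t [f ( [e [t [f id]]] )]]] ** [t [t [f ( [e [t [f id]]] )]] <> [f ( [e [t [f id]]] )]]]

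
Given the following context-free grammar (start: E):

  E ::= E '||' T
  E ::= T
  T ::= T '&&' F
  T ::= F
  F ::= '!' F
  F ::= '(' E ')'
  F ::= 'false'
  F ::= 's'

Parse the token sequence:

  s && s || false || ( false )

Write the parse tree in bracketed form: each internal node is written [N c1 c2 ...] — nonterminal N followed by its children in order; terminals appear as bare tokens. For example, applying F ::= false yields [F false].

[E [E [E [T [T [F s]] && [F s]]] || [T [F false]]] || [T [F ( [E [T [F false]]] )]]]

E
E || T
E || T || T
T || T || T
T && F || T || T
F && F || T || T
s && F || T || T
s && s || T || T
s && s || F || T
s && s || false || T
s && s || false || F
s && s || false || ( E )
s && s || false || ( T )
s && s || false || ( F )
s && s || false || ( false )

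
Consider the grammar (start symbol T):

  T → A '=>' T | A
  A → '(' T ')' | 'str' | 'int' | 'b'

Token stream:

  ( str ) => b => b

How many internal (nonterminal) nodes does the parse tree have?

8

[T [A ( [T [A str]] )] => [T [A b] => [T [A b]]]]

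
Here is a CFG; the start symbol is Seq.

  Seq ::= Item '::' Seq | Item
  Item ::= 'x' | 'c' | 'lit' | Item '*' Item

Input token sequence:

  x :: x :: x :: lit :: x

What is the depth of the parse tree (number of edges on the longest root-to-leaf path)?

[Seq [Item x] :: [Seq [Item x] :: [Seq [Item x] :: [Seq [Item lit] :: [Seq [Item x]]]]]]

6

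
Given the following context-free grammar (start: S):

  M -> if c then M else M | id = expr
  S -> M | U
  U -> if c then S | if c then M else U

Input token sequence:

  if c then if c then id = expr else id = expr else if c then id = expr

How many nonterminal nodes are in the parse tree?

8

[S [U if c then [M if c then [M id = expr] else [M id = expr]] else [U if c then [S [M id = expr]]]]]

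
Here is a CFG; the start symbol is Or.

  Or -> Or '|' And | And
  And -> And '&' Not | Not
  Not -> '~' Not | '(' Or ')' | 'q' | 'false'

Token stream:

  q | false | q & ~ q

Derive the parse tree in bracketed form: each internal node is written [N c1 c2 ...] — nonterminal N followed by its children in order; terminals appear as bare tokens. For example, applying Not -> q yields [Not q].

[Or [Or [Or [And [Not q]]] | [And [Not false]]] | [And [And [Not q]] & [Not ~ [Not q]]]]

Or
Or | And
Or | And | And
And | And | And
Not | And | And
q | And | And
q | Not | And
q | false | And
q | false | And & Not
q | false | Not & Not
q | false | q & Not
q | false | q & ~ Not
q | false | q & ~ q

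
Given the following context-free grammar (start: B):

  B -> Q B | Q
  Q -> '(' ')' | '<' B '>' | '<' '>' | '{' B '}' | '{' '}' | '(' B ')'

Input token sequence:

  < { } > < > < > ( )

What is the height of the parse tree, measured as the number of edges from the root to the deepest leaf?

5

[B [Q < [B [Q { }]] >] [B [Q < >] [B [Q < >] [B [Q ( )]]]]]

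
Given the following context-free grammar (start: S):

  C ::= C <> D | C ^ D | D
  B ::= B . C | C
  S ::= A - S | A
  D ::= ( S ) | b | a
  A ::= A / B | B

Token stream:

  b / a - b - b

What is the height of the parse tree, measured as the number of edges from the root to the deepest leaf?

7

[S [A [A [B [C [D b]]]] / [B [C [D a]]]] - [S [A [B [C [D b]]]] - [S [A [B [C [D b]]]]]]]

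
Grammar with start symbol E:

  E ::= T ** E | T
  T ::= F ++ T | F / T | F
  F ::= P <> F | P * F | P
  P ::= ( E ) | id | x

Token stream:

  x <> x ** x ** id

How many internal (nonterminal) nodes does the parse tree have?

[E [T [F [P x] <> [F [P x]]]] ** [E [T [F [P x]]] ** [E [T [F [P id]]]]]]

14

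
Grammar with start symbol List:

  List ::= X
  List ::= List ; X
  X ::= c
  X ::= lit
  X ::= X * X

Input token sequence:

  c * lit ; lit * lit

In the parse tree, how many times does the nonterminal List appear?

[List [List [X [X c] * [X lit]]] ; [X [X lit] * [X lit]]]

2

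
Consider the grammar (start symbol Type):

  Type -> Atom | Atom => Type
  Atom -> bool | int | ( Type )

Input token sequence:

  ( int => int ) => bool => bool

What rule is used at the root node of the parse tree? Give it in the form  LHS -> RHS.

[Type [Atom ( [Type [Atom int] => [Type [Atom int]]] )] => [Type [Atom bool] => [Type [Atom bool]]]]

Type -> Atom => Type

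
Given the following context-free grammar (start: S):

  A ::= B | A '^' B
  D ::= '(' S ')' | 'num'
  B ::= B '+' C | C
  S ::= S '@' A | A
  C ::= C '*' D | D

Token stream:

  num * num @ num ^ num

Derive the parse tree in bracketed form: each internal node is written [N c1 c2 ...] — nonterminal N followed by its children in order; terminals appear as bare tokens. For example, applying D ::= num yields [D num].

[S [S [A [B [C [C [D num]] * [D num]]]]] @ [A [A [B [C [D num]]]] ^ [B [C [D num]]]]]

S
S @ A
A @ A
B @ A
C @ A
C * D @ A
D * D @ A
num * D @ A
num * num @ A
num * num @ A ^ B
num * num @ B ^ B
num * num @ C ^ B
num * num @ D ^ B
num * num @ num ^ B
num * num @ num ^ C
num * num @ num ^ D
num * num @ num ^ num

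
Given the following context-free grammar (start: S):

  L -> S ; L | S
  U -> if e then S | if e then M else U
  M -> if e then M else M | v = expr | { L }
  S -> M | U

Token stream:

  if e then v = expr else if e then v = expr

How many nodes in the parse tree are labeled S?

[S [U if e then [M v = expr] else [U if e then [S [M v = expr]]]]]

2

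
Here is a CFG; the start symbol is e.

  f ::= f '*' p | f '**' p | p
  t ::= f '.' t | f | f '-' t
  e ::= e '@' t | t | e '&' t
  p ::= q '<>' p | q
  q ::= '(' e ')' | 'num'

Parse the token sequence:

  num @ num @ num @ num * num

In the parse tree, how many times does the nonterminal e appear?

4

[e [e [e [e [t [f [p [q num]]]]] @ [t [f [p [q num]]]]] @ [t [f [p [q num]]]]] @ [t [f [f [p [q num]]] * [p [q num]]]]]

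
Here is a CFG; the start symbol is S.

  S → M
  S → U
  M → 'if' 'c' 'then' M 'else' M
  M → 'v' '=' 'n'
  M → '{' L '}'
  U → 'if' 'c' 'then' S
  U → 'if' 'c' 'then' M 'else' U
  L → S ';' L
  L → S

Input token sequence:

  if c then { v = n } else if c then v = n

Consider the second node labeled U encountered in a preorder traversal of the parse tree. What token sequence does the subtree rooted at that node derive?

if c then v = n

[S [U if c then [M { [L [S [M v = n]]] }] else [U if c then [S [M v = n]]]]]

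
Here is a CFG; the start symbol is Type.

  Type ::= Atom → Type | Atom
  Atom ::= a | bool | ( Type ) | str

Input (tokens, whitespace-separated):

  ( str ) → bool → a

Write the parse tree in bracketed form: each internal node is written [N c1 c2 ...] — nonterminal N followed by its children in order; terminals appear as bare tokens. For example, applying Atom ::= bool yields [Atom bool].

[Type [Atom ( [Type [Atom str]] )] → [Type [Atom bool] → [Type [Atom a]]]]

Type
Atom → Type
( Type ) → Type
( Atom ) → Type
( str ) → Type
( str ) → Atom → Type
( str ) → bool → Type
( str ) → bool → Atom
( str ) → bool → a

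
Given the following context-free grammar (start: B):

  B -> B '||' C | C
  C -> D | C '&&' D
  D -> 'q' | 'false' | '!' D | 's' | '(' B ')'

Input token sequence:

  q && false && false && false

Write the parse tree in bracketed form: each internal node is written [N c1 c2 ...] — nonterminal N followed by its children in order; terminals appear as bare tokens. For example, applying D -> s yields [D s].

[B [C [C [C [C [D q]] && [D false]] && [D false]] && [D false]]]

B
C
C && D
C && D && D
C && D && D && D
D && D && D && D
q && D && D && D
q && false && D && D
q && false && false && D
q && false && false && false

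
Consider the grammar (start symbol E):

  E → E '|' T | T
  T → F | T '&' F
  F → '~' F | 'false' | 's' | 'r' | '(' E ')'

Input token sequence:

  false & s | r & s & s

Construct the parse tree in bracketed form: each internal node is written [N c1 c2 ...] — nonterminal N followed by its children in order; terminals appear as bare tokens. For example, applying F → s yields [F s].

[E [E [T [T [F false]] & [F s]]] | [T [T [T [F r]] & [F s]] & [F s]]]

E
E | T
T | T
T & F | T
F & F | T
false & F | T
false & s | T
false & s | T & F
false & s | T & F & F
false & s | F & F & F
false & s | r & F & F
false & s | r & s & F
false & s | r & s & s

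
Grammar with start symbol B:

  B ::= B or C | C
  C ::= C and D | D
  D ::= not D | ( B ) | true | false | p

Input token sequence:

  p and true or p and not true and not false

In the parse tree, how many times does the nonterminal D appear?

[B [B [C [C [D p]] and [D true]]] or [C [C [C [D p]] and [D not [D true]]] and [D not [D false]]]]

7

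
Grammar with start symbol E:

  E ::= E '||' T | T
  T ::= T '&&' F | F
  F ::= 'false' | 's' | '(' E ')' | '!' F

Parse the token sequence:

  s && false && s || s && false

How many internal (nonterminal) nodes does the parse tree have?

12

[E [E [T [T [T [F s]] && [F false]] && [F s]]] || [T [T [F s]] && [F false]]]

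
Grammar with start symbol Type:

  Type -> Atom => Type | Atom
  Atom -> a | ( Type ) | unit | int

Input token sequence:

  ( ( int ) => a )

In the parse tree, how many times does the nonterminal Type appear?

4

[Type [Atom ( [Type [Atom ( [Type [Atom int]] )] => [Type [Atom a]]] )]]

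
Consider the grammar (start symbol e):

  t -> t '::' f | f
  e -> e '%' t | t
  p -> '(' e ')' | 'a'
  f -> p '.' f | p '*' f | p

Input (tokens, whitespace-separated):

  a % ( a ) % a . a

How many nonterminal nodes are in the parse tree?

18

[e [e [e [t [f [p a]]]] % [t [f [p ( [e [t [f [p a]]]] )]]]] % [t [f [p a] . [f [p a]]]]]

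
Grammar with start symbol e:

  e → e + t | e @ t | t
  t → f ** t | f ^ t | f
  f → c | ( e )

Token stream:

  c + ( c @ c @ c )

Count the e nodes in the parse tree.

[e [e [t [f c]]] + [t [f ( [e [e [e [t [f c]]] @ [t [f c]]] @ [t [f c]]] )]]]

5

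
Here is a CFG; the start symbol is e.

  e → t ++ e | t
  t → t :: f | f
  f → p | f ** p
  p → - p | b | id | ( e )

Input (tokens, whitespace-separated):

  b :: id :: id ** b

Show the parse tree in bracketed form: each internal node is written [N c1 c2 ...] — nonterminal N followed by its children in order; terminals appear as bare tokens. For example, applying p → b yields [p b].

[e [t [t [t [f [p b]]] :: [f [p id]]] :: [f [f [p id]] ** [p b]]]]

e
t
t :: f
t :: f :: f
f :: f :: f
p :: f :: f
b :: f :: f
b :: p :: f
b :: id :: f
b :: id :: f ** p
b :: id :: p ** p
b :: id :: id ** p
b :: id :: id ** b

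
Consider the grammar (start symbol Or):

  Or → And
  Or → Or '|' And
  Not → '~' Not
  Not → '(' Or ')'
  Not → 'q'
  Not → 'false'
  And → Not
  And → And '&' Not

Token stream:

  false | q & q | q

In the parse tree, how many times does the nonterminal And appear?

4

[Or [Or [Or [And [Not false]]] | [And [And [Not q]] & [Not q]]] | [And [Not q]]]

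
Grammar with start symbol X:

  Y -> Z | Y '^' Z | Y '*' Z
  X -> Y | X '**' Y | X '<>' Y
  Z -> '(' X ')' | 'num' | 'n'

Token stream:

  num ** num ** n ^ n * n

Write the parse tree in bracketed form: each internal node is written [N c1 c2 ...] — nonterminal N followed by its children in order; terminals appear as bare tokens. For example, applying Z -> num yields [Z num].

[X [X [X [Y [Z num]]] ** [Y [Z num]]] ** [Y [Y [Y [Z n]] ^ [Z n]] * [Z n]]]

X
X ** Y
X ** Y ** Y
Y ** Y ** Y
Z ** Y ** Y
num ** Y ** Y
num ** Z ** Y
num ** num ** Y
num ** num ** Y * Z
num ** num ** Y ^ Z * Z
num ** num ** Z ^ Z * Z
num ** num ** n ^ Z * Z
num ** num ** n ^ n * Z
num ** num ** n ^ n * n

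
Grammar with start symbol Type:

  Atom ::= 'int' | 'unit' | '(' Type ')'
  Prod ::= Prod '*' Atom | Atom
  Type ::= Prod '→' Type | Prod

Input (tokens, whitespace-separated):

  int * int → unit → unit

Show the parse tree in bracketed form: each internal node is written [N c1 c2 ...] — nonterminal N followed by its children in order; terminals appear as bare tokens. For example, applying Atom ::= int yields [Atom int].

Type
Prod → Type
Prod * Atom → Type
Atom * Atom → Type
int * Atom → Type
int * int → Type
int * int → Prod → Type
int * int → Atom → Type
int * int → unit → Type
int * int → unit → Prod
int * int → unit → Atom
int * int → unit → unit

[Type [Prod [Prod [Atom int]] * [Atom int]] → [Type [Prod [Atom unit]] → [Type [Prod [Atom unit]]]]]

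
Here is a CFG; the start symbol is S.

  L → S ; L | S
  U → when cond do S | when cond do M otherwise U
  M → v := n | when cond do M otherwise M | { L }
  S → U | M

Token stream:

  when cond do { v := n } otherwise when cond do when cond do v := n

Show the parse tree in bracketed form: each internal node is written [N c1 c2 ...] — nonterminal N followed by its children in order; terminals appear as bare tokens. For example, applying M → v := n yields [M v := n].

S
U
when cond do M otherwise U
when cond do { L } otherwise U
when cond do { S } otherwise U
when cond do { M } otherwise U
when cond do { v := n } otherwise U
when cond do { v := n } otherwise when cond do S
when cond do { v := n } otherwise when cond do U
when cond do { v := n } otherwise when cond do when cond do S
when cond do { v := n } otherwise when cond do when cond do M
when cond do { v := n } otherwise when cond do when cond do v := n

[S [U when cond do [M { [L [S [M v := n]]] }] otherwise [U when cond do [S [U when cond do [S [M v := n]]]]]]]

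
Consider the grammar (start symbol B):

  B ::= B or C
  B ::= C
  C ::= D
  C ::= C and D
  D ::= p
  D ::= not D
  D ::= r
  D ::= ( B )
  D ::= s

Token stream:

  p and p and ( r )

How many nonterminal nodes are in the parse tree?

[B [C [C [C [D p]] and [D p]] and [D ( [B [C [D r]]] )]]]

10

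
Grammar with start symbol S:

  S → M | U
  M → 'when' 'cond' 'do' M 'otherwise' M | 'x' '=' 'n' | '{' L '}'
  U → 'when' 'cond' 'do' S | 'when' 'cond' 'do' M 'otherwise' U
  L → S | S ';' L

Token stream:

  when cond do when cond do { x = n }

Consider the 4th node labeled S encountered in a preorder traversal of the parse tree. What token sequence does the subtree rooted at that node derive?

[S [U when cond do [S [U when cond do [S [M { [L [S [M x = n]]] }]]]]]]

x = n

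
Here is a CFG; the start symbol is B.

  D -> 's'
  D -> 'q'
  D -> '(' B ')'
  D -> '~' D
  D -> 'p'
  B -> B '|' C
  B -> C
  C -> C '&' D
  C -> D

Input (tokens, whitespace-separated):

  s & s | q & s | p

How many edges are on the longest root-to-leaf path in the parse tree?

[B [B [B [C [C [D s]] & [D s]]] | [C [C [D q]] & [D s]]] | [C [D p]]]

6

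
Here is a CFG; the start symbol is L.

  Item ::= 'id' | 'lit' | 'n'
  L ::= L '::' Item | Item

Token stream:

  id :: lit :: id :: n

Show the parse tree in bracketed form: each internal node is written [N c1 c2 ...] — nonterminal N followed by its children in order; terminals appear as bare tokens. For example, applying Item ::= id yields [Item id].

[L [L [L [L [Item id]] :: [Item lit]] :: [Item id]] :: [Item n]]

L
L :: Item
L :: Item :: Item
L :: Item :: Item :: Item
Item :: Item :: Item :: Item
id :: Item :: Item :: Item
id :: lit :: Item :: Item
id :: lit :: id :: Item
id :: lit :: id :: n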